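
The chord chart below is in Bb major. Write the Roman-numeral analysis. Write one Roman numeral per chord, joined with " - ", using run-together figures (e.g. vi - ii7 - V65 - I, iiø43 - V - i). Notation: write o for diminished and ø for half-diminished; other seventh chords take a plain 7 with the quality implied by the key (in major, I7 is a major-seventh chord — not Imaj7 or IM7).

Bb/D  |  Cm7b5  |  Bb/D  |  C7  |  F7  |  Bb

I6 - iiø7 - I6 - V7/V - V7 - I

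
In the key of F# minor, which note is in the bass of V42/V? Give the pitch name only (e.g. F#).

F#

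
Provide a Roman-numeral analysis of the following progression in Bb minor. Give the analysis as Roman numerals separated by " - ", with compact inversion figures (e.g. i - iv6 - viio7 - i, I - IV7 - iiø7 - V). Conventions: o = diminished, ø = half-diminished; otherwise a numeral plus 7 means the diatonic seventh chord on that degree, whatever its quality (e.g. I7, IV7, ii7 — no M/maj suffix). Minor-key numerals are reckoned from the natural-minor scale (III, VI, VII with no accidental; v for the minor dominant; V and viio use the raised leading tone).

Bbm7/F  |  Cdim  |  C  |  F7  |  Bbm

Bbm7/F: minor seventh chord on Bb = scale degree 1 → i43.
Cdim: diminished triad on C = scale degree 2 → iio.
C: a major triad on C, the applied dominant of V → V/V.
F7: dominant seventh chord on F = scale degree 5 → V7.
Bbm: minor triad on Bb = scale degree 1 → i.

i43 - iio - V/V - V7 - i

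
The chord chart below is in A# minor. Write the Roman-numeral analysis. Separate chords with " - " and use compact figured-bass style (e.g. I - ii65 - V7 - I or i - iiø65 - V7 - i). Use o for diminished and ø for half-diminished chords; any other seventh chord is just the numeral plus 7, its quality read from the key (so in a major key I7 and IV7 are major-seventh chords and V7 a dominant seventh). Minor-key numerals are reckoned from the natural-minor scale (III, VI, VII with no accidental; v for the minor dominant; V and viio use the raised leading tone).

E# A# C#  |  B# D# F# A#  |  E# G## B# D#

i64 - iiø7 - V7

E#-A#-C# has root A#, degree 1 in A# minor, so i64.
B#-D#-F#-A#: half-diminished seventh chord on B# = scale degree 2 → iiø7.
E#-G##-B#-D# has root E#, degree 5 in A# minor, so V7.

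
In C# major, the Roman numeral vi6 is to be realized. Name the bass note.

C#

vi in C# major has root A#; the chord is A#-C#-E#.
The figure 6 means first inversion — the third is in the bass.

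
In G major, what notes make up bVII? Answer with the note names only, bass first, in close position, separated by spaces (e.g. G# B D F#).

F A C

bVII is a major triad on the lowered seventh degree (the subtonic), borrowed from the parallel minor. In G major that root is F.
So the chord is F-A-C.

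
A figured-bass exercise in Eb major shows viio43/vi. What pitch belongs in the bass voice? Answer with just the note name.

F

The applied chord viio43/vi is rooted on B: B-D-F-Ab.
The figure 43 means second inversion — the fifth is in the bass.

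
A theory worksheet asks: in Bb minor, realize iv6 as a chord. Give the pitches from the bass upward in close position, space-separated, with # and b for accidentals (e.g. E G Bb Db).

The numeral's case and figure indicate a minor triad. In Bb minor its root, the fourth degree, is Eb.
Stacking thirds from Eb gives Eb-Gb-Bb.
The figured bass 6 indicates first inversion, placing the third (Gb) in the bass: Gb-Bb-Eb.

Gb Bb Eb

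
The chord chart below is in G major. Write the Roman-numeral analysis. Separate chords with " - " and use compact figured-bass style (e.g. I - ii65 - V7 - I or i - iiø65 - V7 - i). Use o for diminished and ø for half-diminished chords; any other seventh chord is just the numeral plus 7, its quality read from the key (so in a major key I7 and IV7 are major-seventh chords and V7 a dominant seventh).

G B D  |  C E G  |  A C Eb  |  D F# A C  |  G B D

I - IV - iio - V7 - I

G-B-D has root G, degree 1 in G major, so I.
C-E-G: major triad on C = scale degree 4 → IV.
A-C-Eb: A with this quality isn't in the key; it's iio, borrowed from the parallel minor.
D-F#-A-C: root D is the dominant; dominant seventh chord there is V7.
G-B-D: root G is the tonic; major triad there is I.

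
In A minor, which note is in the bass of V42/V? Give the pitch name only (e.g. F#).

A

The applied chord V42/V is rooted on B: B-D#-F#-A.
The figure 42 means third inversion — the seventh is in the bass.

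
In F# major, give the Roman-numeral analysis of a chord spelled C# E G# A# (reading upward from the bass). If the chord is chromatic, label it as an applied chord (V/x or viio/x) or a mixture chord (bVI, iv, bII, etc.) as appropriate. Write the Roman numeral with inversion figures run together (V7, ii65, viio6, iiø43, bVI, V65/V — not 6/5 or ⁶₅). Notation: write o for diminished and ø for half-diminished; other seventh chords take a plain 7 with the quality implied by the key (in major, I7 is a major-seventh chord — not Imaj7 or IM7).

viiø65/IV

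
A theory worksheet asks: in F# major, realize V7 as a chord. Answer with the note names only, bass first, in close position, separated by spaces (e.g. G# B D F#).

C# E# G# B

In F# major, scale degree 5 is C#, and the diatonic chord built there is a dominant seventh chord.
That chord is spelled C#-E#-G#-B.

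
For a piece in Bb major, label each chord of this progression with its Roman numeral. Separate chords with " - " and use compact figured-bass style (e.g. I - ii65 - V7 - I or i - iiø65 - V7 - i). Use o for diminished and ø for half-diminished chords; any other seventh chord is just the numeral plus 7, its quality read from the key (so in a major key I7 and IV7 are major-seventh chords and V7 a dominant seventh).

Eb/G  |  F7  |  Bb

Eb/G has root Eb, degree 4 in Bb major, so IV6.
F7: root F is the dominant; dominant seventh chord there is V7.
Bb: root Bb is the tonic; major triad there is I.

IV6 - V7 - I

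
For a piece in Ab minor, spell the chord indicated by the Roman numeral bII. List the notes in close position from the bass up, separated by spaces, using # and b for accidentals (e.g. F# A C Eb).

Bbb Db Fb

bII is the Neapolitan chord — a major triad on the lowered second degree. In Ab minor that root is Bbb.
So the chord is Bbb-Db-Fb, a major triad.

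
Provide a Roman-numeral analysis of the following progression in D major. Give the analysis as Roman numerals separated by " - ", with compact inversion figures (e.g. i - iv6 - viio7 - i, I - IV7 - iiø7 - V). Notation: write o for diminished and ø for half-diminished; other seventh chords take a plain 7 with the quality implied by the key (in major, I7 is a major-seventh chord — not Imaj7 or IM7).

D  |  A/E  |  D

I - V64 - I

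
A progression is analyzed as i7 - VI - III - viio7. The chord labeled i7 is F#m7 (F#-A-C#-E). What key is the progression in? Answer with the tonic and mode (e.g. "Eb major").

F# minor

The chord F#m7 is a minor seventh chord rooted on F#; its label is i7.
If F# is scale degree 1 and the mode makes that degree carry a minor seventh chord, the tonic is F# and the mode is minor.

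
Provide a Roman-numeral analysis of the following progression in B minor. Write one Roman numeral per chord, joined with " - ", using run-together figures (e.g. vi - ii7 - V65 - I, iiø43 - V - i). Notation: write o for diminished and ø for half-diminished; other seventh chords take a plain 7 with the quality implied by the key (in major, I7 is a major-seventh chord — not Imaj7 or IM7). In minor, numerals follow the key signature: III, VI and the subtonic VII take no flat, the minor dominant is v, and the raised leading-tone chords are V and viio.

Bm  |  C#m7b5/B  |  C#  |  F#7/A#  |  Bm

Bm: minor triad on B = scale degree 1 → i.
C#m7b5/B: root C# is the supertonic; half-diminished seventh chord there is iiø42.
C#: chromatic; C# is V of V, so V/V.
F#7/A#: root F# is the dominant; dominant seventh chord there is V65.
Bm has root B, degree 1 in B minor, so i.

i - iiø42 - V/V - V65 - i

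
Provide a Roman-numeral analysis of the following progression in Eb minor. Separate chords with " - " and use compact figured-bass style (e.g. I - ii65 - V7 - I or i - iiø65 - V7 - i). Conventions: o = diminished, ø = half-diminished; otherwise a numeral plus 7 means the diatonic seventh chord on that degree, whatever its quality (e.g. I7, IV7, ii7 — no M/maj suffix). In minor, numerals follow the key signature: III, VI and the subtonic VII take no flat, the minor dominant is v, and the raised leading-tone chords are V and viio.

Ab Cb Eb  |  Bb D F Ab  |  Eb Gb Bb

iv - V7 - i

Ab-Cb-Eb has root Ab, degree 4 in Eb minor, so iv.
Bb-D-F-Ab: root Bb is the dominant; dominant seventh chord there is V7.
Eb-Gb-Bb has root Eb, degree 1 in Eb minor, so i.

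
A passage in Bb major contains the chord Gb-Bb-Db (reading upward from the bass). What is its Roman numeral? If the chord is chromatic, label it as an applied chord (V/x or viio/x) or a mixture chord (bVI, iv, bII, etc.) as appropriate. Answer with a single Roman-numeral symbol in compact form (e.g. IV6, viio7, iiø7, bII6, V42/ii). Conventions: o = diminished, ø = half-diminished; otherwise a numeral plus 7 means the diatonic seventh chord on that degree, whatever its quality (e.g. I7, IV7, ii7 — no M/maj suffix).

The pitches Gb-Bb-Db form a major triad rooted on Gb.
Gb is the lowered sixth degree of Bb major (diatonic 6 would be G). This is a major triad on the lowered sixth degree, borrowed from the parallel minor.

bVI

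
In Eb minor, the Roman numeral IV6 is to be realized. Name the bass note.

IV in Eb minor has root Ab; the chord is Ab-C-Eb.
The figure 6 means first inversion — the third is in the bass.

C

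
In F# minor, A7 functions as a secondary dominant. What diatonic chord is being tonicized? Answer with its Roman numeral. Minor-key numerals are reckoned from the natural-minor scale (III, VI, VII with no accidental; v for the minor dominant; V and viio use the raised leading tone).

VI

The chord is a dominant seventh chord on A.
A dominant resolves down a perfect fifth: A → D. In F# minor, D is scale degree 6, i.e. VI.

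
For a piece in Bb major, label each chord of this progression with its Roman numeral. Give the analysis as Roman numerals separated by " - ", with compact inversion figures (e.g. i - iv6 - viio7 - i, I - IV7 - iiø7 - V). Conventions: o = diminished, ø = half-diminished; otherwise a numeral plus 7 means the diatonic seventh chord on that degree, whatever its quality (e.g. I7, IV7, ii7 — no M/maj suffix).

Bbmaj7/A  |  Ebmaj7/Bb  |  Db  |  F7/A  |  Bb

I42 - IV43 - bIII - V65 - I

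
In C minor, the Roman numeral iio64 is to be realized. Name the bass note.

Ab

iio in C minor has root D; the chord is D-F-Ab.
The figure 64 means second inversion — the fifth is in the bass.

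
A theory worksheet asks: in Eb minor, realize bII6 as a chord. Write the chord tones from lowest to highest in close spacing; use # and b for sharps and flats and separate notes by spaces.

Ab Cb Fb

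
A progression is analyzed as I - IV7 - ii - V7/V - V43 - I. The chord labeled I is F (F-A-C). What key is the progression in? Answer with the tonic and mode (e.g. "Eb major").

The chord F is a major triad rooted on F; its label is I.
If F is scale degree 1 and the mode makes that degree carry a major triad, the tonic is F and the mode is major.

F major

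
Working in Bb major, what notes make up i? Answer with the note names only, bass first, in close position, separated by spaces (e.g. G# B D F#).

Bb Db F

i is the minor tonic, borrowed from the parallel minor. In Bb major that root is Bb.
So the chord is Bb-Db-F.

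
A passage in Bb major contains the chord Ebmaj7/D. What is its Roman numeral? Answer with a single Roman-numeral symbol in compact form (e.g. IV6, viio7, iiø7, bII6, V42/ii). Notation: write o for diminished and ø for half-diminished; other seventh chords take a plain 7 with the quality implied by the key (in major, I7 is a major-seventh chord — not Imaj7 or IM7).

Stacked in thirds the chord is Eb-G-Bb-D: a major seventh chord on Eb.
Eb is scale degree 4 in Bb major, and a major seventh chord on that degree is written IV7.
With D in the bass the chord is in third inversion, so the figured bass is 42.

IV42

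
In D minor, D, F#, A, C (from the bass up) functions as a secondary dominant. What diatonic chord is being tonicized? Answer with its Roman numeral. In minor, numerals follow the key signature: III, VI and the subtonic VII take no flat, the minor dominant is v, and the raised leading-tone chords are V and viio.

iv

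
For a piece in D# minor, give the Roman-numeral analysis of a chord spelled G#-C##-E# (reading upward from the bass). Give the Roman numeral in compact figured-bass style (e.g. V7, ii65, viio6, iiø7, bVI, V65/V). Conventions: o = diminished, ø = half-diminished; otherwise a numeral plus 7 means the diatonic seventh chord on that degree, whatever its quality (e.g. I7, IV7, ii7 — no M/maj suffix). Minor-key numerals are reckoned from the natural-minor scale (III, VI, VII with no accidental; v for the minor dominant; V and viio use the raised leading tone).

viio64

Stacked in thirds the chord is C##-E#-G#: a diminished triad on C##.
In D# minor, C## is the leading tone; the diatonic diminished triad there is viio.
With G# in the bass the chord is in second inversion, so the figured bass is 64.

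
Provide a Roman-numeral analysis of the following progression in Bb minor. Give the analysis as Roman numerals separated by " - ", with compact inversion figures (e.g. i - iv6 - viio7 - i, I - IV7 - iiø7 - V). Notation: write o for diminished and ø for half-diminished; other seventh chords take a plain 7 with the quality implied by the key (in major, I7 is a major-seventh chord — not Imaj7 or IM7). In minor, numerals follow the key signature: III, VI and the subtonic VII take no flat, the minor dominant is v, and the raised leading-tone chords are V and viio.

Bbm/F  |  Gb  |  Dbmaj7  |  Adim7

i64 - VI - III7 - viio7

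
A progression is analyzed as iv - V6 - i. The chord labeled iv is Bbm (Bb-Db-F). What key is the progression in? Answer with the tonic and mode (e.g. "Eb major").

iv is given as Bb-Db-F — a minor triad with root Bb.
If Bb is scale degree 4 and the mode makes that degree carry a minor triad, the tonic is F and the mode is minor.

F minor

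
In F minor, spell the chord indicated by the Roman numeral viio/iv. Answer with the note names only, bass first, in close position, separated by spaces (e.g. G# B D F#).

A C Eb

viio/iv is a secondary leading-tone chord. The target iv is Bb in F minor; the applied chord is rooted a semitone below, on A.
Building a diminished triad on A gives A-C-Eb.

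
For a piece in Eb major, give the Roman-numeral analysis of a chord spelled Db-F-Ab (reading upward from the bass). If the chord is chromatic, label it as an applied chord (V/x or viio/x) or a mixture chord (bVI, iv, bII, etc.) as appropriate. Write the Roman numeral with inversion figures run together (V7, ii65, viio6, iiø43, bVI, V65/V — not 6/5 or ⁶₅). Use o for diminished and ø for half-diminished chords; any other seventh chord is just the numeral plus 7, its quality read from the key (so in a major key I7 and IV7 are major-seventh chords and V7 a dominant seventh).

The pitches Db-F-Ab form a major triad rooted on Db.
Db is the lowered seventh degree of Eb major (diatonic 7 would be D). This is a major triad on the lowered seventh degree (the subtonic), borrowed from the parallel minor.

bVII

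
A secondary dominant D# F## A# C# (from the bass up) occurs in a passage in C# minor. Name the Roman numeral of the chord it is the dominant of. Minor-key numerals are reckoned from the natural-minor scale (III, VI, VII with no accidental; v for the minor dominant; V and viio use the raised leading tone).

V

The chord is a dominant seventh chord on D#.
A dominant resolves down a perfect fifth: D# → G#. In C# minor, G# is scale degree 5, i.e. V.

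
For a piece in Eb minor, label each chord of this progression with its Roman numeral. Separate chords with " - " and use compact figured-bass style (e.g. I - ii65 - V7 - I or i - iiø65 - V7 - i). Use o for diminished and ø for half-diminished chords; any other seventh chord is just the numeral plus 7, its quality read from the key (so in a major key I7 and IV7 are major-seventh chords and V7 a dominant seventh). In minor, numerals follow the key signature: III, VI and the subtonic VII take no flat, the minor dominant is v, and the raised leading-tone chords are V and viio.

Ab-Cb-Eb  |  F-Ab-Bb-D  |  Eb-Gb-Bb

iv - V43 - i

Ab-Cb-Eb: root Ab is the subdominant; minor triad there is iv.
F-Ab-Bb-D: dominant seventh chord on Bb = scale degree 5 → V43.
Eb-Gb-Bb: minor triad on Eb = scale degree 1 → i.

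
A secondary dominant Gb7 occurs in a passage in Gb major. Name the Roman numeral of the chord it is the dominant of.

The chord is a dominant seventh chord on Gb.
A dominant resolves down a perfect fifth: Gb → Cb. In Gb major, Cb is scale degree 4, i.e. IV.

IV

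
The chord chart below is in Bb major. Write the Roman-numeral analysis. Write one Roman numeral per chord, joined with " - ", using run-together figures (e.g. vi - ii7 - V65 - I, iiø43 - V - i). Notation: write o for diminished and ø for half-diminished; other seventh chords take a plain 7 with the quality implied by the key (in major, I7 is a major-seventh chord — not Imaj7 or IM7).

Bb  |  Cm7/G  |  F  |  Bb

Bb has root Bb, degree 1 in Bb major, so I.
Cm7/G has root C, degree 2 in Bb major, so ii43.
F: major triad on F = scale degree 5 → V.
Bb: root Bb is the tonic; major triad there is I.

I - ii43 - V - I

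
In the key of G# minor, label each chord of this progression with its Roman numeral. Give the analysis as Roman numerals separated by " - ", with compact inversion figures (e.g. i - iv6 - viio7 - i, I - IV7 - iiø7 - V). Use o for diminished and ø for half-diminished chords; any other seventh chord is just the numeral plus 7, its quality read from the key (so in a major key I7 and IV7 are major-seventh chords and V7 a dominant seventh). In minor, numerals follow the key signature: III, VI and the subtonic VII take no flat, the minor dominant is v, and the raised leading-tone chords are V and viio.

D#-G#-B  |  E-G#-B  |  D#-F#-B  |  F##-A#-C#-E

i64 - VI - III6 - viio7

D#-G#-B has root G#, degree 1 in G# minor, so i64.
E-G#-B has root E, degree 6 in G# minor, so VI.
D#-F#-B: major triad on B = scale degree 3 → III6.
F##-A#-C#-E: root F## is the leading tone; fully diminished seventh chord there is viio7.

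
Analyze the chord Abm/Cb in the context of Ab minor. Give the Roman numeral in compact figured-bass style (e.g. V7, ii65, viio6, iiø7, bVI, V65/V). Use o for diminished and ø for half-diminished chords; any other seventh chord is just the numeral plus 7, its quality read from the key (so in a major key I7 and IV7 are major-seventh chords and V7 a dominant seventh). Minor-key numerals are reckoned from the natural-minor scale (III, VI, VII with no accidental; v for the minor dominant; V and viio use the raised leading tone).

i6

The pitches Ab-Cb-Eb form a minor triad rooted on Ab.
Ab is scale degree 1 in Ab minor, and a minor triad on that degree is written i.
With Cb in the bass the chord is in first inversion, so the figured bass is 6.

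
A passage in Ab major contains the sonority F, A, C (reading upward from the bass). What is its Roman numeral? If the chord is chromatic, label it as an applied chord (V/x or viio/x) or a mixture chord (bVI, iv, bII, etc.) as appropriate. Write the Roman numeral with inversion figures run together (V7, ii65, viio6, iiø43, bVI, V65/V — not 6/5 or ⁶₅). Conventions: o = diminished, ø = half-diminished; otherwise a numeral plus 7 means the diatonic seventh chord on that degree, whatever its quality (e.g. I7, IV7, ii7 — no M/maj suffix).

V/ii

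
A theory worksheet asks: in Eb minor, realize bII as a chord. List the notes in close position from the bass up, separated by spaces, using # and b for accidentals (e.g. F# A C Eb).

Fb Ab Cb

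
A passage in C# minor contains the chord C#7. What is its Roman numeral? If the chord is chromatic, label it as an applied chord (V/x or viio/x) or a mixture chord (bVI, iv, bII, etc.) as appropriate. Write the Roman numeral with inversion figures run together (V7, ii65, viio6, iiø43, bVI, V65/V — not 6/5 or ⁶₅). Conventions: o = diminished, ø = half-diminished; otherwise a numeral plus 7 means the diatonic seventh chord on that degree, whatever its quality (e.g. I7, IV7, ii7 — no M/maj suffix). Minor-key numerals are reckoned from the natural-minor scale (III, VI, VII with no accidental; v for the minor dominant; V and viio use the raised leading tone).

The pitches C#-E#-G#-B form a dominant seventh chord rooted on C#.
C# is not a diatonic chord root with this quality in C# minor, but it lies a perfect fifth above F# (iv), so the chord functions as an applied dominant of iv.

V7/iv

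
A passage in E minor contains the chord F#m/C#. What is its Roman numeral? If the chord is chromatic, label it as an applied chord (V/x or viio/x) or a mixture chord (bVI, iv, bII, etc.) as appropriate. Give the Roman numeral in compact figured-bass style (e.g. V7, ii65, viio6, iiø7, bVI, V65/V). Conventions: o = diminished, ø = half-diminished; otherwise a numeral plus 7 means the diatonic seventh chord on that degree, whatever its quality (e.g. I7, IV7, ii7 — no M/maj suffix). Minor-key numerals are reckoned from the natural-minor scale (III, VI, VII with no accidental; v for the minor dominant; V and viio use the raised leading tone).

Stacked in thirds the chord is F#-A-C#: a minor triad on F#.
F# is the second degree of E minor. This is the minor supertonic, borrowed from the parallel major (the Dorian ii).
With C# in the bass the chord is in second inversion, so the figured bass is 64.

ii64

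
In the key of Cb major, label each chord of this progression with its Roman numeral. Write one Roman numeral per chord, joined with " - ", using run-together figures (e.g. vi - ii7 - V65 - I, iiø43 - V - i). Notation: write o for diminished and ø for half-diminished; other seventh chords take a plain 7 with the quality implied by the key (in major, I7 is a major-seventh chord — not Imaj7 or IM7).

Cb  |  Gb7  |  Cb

I - V7 - I

Cb: major triad on Cb = scale degree 1 → I.
Gb7 has root Gb, degree 5 in Cb major, so V7.
Cb: root Cb is the tonic; major triad there is I.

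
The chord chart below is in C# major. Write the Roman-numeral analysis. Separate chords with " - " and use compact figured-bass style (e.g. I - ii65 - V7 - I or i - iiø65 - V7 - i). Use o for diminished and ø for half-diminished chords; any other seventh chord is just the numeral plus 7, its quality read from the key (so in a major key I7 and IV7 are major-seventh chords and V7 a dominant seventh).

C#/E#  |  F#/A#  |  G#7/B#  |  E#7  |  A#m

I6 - IV6 - V65 - V7/vi - vi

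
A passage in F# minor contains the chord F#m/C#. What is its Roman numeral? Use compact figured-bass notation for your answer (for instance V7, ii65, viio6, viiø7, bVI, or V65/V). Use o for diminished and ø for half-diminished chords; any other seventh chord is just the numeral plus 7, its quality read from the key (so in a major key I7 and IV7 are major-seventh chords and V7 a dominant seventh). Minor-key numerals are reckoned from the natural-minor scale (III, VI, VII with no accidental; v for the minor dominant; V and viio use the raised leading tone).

i64

Stacked in thirds the chord is F#-A-C#: a minor triad on F#.
In F# minor, F# is the tonic; the diatonic minor triad there is i.
With C# in the bass the chord is in second inversion, so the figured bass is 64.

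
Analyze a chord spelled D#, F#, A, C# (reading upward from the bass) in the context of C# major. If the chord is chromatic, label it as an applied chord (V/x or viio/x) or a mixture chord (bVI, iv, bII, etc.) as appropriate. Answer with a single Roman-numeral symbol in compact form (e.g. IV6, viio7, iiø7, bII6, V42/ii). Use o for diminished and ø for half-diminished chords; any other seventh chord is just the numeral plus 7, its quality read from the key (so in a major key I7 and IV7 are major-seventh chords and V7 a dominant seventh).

Stacked in thirds the chord is D#-F#-A-C#: a half-diminished seventh chord on D#.
D# is the second degree of C# major. This is the half-diminished supertonic seventh, borrowed from the parallel minor.

iiø7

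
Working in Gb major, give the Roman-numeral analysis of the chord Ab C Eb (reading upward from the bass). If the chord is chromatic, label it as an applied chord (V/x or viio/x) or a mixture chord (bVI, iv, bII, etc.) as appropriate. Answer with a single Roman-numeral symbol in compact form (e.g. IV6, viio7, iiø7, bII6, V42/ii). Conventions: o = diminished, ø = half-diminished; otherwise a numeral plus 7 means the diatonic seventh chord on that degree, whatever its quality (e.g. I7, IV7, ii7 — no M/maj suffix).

V/V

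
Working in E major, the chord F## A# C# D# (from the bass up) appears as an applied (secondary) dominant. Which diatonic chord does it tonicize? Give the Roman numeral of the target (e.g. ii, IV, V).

iii

The chord is a dominant seventh chord on D#.
A dominant resolves down a perfect fifth: D# → G#. In E major, G# is scale degree 3, i.e. iii.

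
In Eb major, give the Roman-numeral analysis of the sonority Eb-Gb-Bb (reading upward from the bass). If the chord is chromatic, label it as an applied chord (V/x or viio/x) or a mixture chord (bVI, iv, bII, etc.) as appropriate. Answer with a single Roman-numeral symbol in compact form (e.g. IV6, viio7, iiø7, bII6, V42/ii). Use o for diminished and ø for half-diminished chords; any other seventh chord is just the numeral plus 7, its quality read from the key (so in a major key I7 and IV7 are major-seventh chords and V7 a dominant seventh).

i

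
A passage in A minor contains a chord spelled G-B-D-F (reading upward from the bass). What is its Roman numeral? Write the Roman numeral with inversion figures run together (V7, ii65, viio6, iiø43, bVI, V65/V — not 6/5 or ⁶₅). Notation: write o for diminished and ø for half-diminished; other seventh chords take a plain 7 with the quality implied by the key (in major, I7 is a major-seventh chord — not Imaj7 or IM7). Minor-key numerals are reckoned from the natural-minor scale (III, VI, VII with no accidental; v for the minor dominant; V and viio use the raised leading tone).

VII7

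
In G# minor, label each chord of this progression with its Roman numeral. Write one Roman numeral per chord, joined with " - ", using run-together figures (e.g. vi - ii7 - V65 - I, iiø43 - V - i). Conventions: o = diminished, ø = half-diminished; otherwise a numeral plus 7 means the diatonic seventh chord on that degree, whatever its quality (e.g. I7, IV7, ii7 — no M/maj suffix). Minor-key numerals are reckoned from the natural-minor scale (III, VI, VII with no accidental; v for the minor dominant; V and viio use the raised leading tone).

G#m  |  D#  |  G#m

i - V - i

G#m has root G#, degree 1 in G# minor, so i.
D# has root D#, degree 5 in G# minor, so V.
G#m: minor triad on G# = scale degree 1 → i.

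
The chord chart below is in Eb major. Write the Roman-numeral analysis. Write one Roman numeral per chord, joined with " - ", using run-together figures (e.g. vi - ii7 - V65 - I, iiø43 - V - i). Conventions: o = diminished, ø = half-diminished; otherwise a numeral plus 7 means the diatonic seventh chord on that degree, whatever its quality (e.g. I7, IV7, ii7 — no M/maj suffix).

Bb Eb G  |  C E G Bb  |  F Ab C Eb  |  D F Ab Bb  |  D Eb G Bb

Bb-Eb-G has root Eb, degree 1 in Eb major, so I64.
C-E-G-Bb: a dominant seventh chord on C, the applied dominant of ii → V7/ii.
F-Ab-C-Eb: root F is the supertonic; minor seventh chord there is ii7.
D-F-Ab-Bb has root Bb, degree 5 in Eb major, so V65.
D-Eb-G-Bb: root Eb is the tonic; major seventh chord there is I42.

I64 - V7/ii - ii7 - V65 - I42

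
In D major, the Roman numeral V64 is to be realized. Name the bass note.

E

V in D major has root A; the chord is A-C#-E.
The figure 64 means second inversion — the fifth is in the bass.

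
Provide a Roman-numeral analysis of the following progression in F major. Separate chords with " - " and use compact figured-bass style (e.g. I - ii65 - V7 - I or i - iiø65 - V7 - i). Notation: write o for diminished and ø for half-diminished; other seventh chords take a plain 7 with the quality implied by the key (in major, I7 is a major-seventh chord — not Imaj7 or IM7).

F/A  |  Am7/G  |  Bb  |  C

I6 - iii42 - IV - V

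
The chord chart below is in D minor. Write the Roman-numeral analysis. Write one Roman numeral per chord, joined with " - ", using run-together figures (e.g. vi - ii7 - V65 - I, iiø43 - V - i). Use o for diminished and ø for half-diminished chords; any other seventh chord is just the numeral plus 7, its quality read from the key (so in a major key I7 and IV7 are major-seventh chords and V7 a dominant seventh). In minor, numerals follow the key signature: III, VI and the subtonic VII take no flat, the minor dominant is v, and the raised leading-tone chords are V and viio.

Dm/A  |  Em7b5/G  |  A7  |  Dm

Dm/A: minor triad on D = scale degree 1 → i64.
Em7b5/G: half-diminished seventh chord on E = scale degree 2 → iiø65.
A7: root A is the dominant; dominant seventh chord there is V7.
Dm: root D is the tonic; minor triad there is i.

i64 - iiø65 - V7 - i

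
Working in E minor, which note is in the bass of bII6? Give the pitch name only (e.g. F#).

A

bII in E minor has root F; the chord is F-A-C.
The figure 6 means first inversion — the third is in the bass.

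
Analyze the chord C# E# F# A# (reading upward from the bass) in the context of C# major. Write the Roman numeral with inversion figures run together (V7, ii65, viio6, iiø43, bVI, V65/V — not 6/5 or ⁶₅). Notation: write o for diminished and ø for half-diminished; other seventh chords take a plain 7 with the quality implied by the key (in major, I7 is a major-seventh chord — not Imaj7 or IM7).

IV43

The pitches F#-A#-C#-E# form a major seventh chord rooted on F#.
In C# major, F# is the subdominant; the diatonic major seventh chord there is IV7.
With C# in the bass the chord is in second inversion, so the figured bass is 43.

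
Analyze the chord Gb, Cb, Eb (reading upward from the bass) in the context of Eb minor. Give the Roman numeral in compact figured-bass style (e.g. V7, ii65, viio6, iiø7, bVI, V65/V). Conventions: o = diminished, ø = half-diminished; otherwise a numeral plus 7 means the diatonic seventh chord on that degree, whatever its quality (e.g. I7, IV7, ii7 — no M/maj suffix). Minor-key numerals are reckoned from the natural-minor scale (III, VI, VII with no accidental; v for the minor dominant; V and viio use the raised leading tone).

VI64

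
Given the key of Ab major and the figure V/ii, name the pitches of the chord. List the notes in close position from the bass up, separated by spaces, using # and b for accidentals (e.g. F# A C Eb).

F A C

V/ii is a secondary dominant — the dominant triad of ii. ii in Ab major is Bb, so the applied chord's root is F, a perfect fifth above.
Building a major triad on F gives F-A-C.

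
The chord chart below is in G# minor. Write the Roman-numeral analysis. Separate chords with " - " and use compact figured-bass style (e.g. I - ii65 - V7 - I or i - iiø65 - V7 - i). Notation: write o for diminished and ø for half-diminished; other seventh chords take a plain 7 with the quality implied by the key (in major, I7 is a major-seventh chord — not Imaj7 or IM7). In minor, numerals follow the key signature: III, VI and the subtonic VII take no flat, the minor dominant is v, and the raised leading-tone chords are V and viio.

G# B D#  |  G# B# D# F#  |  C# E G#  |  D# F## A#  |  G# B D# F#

i - V7/iv - iv - V - i7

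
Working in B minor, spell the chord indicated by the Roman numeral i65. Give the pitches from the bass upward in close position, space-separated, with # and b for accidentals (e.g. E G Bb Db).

D F# A B

The numeral's case and figure indicate a minor seventh chord. In B minor its root, the tonic, is B.
Stacking thirds from B gives B-D-F#-A.
The figured bass 65 indicates first inversion, placing the third (D) in the bass: D-F#-A-B.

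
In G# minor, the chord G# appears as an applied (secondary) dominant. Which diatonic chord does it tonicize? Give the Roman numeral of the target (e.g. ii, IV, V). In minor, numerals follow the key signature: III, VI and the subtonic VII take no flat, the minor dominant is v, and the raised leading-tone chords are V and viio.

iv

The chord is a major triad on G#.
A dominant resolves down a perfect fifth: G# → C#. In G# minor, C# is scale degree 4, i.e. iv.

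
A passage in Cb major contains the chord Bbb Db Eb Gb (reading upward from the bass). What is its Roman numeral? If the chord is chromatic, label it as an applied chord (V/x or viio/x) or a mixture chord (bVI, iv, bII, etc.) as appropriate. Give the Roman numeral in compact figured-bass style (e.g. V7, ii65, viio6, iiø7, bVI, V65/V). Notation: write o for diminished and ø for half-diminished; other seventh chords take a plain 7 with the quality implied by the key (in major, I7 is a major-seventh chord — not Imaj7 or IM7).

viiø43/IV

The pitches Eb-Gb-Bbb-Db form a half-diminished seventh chord rooted on Eb.
Eb sits a half step below Fb (IV in Cb major); a diminished chord there is the applied leading-tone chord of IV.
With Bbb in the bass the chord is in second inversion, so the figured bass is 43.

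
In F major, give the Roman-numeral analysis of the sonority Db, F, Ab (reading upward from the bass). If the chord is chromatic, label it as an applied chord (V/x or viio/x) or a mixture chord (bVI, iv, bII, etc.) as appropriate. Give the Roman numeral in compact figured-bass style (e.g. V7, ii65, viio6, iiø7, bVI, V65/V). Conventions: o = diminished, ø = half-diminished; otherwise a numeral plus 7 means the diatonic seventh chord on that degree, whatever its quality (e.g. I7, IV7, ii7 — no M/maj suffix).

Stacked in thirds the chord is Db-F-Ab: a major triad on Db.
Db is the lowered sixth degree of F major (diatonic 6 would be D). This is a major triad on the lowered sixth degree, borrowed from the parallel minor.

bVI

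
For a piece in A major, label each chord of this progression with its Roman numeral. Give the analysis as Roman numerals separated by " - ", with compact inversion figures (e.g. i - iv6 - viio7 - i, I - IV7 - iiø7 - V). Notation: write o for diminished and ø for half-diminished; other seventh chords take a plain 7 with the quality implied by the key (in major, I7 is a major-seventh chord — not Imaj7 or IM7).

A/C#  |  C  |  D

I6 - bIII - IV

A/C# has root A, degree 1 in A major, so I6.
C: C with this quality isn't in the key; it's bIII, borrowed from the parallel minor.
D: root D is the subdominant; major triad there is IV.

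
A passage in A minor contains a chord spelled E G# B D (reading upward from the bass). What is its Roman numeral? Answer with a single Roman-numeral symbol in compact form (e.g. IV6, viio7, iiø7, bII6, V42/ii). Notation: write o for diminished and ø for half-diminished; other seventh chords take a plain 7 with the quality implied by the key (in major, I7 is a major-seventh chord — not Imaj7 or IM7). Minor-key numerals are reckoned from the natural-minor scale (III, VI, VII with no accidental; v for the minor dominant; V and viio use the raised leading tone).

V7

The pitches E-G#-B-D form a dominant seventh chord rooted on E.
E is scale degree 5 in A minor, and a dominant seventh chord on that degree is written V7.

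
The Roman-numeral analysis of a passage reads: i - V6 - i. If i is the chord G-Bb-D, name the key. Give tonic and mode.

i is given as G-Bb-D — a minor triad with root G.
If G is scale degree 1 and the mode makes that degree carry a minor triad, the tonic is G and the mode is minor.

G minor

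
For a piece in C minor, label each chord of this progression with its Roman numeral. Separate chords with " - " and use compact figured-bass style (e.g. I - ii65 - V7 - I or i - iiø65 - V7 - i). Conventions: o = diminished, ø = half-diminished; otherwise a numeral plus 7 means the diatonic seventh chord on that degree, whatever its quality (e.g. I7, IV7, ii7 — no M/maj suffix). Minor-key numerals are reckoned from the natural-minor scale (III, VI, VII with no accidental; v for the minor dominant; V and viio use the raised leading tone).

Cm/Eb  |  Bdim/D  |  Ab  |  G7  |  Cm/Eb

i6 - viio6 - VI - V7 - i6

Cm/Eb: minor triad on C = scale degree 1 → i6.
Bdim/D has root B, degree 7 in C minor, so viio6.
Ab: major triad on Ab = scale degree 6 → VI.
G7: dominant seventh chord on G = scale degree 5 → V7.
Cm/Eb has root C, degree 1 in C minor, so i6.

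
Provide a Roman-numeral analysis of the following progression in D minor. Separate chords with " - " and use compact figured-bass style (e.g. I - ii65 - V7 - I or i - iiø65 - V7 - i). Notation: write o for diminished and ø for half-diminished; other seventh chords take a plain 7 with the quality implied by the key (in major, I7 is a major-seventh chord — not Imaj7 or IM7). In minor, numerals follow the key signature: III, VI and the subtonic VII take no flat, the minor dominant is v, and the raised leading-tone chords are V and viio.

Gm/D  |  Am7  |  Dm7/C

Gm/D: root G is the subdominant; minor triad there is iv64.
Am7 has root A, degree 5 in D minor, so v7.
Dm7/C: root D is the tonic; minor seventh chord there is i42.

iv64 - v7 - i42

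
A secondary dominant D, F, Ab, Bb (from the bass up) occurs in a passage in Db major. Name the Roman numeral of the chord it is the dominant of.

ii

The chord is a dominant seventh chord on Bb.
A dominant resolves down a perfect fifth: Bb → Eb. In Db major, Eb is scale degree 2, i.e. ii.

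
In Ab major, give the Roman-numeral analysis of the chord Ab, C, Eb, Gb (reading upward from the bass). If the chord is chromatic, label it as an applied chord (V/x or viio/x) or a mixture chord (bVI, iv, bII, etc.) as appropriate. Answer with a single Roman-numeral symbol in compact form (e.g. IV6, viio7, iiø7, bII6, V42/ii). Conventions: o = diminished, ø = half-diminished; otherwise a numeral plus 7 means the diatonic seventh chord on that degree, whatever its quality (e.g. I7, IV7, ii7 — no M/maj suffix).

Stacked in thirds the chord is Ab-C-Eb-Gb: a dominant seventh chord on Ab.
Ab is not a diatonic chord root with this quality in Ab major, but it lies a perfect fifth above Db (IV), so the chord functions as an applied dominant of IV.

V7/IV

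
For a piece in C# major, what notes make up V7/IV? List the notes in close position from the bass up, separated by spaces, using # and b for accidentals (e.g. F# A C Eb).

The slash means an applied dominant: we want the dominant of IV. In C# major, IV is F# major, and its dominant is built on C#.
Building a dominant seventh chord on C# gives C#-E#-G#-B.

C# E# G# B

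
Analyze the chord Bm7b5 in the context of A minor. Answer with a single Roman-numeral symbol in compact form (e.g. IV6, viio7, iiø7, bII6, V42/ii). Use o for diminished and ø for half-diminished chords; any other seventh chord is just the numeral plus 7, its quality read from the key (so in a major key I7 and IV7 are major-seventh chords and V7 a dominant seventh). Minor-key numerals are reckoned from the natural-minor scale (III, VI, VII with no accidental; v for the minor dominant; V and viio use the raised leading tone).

iiø7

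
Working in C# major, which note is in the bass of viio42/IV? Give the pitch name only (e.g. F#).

The applied chord viio42/IV is rooted on E#: E#-G#-B-D.
The figure 42 means third inversion — the seventh is in the bass.

D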